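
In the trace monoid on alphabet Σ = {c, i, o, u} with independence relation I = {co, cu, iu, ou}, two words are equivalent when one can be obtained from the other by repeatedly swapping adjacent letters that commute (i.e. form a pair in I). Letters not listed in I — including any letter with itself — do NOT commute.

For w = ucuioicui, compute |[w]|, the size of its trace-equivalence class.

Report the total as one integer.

84

drop 0:u onto floor
drop 1:c onto floor
drop 2:u onto {0:u}
drop 3:i onto {1:c}
drop 4:o onto {3:i}
drop 5:i onto {4:o}
drop 6:c onto {5:i}
drop 7:u onto {2:u}
drop 8:i onto {6:c}
ground layer = {0:u, 1:c}
drop-orders for the pieces not yet dropped (sum over which currently-grounded one goes next):
  1 to go: {7} 1  {8} 1
  2 to go: {2,7} 1  {6,8} 1  {7,8} 2
  3 to go: {0,2,7} 1  {2,7,8} 3  {5,6,8} 1  {6,7,8} 3
  4 to go: {0,2,7,8} 4  {2,6,7,8} 6  {4,5,6,8} 1  {5,6,7,8} 4
  5 to go: {0,2,6,7,8} 10  {2,5,6,7,8} 10  {3,4,5,6,8} 1  {4,5,6,7,8} 5
  6 to go: {0,2,5,6,7,8} 20  {1,3,4,5,6,8} 1  {2,4,5,6,7,8} 15  {3,4,5,6,7,8} 6
  7 to go: {0,2,4,5,6,7,8} 35  {1,3,4,5,6,7,8} 7  {2,3,4,5,6,7,8} 21
  if 0:u drops first: 28 orders
  if 1:c drops first: 56 orders
heap linearizations: 84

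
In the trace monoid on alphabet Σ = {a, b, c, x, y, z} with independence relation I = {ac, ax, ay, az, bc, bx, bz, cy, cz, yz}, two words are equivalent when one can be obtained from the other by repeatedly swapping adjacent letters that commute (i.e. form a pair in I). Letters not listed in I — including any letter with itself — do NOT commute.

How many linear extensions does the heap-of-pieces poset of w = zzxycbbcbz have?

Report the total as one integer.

drop 0:z onto floor
drop 1:z onto {0:z}
drop 2:x onto {1:z}
drop 3:y onto {2:x}
drop 4:c onto {2:x}
drop 5:b onto {3:y}
drop 6:b onto {5:b}
drop 7:c onto {4:c}
drop 8:b onto {6:b}
drop 9:z onto {2:x}
ground layer = {0:z}
drop-orders for the pieces not yet dropped (sum over which currently-grounded one goes next):
  1 to go: {7} 1  {8} 1  {9} 1
  2 to go: {4,7} 1  {6,8} 1  {7,8} 2  {7,9} 2  {8,9} 2
  3 to go: {4,7,8} 3  {4,7,9} 3  {5,6,8} 1  {6,7,8} 3  {6,8,9} 3  {7,8,9} 6
  4 to go: {3,5,6,8} 1  {4,6,7,8} 6  {4,7,8,9} 12  {5,6,7,8} 4  {5,6,8,9} 4  {6,7,8,9} 12
  5 to go: {3,5,6,7,8} 5  {3,5,6,8,9} 5  {4,5,6,7,8} 10  {4,6,7,8,9} 30  {5,6,7,8,9} 20
  6 to go: {3,4,5,6,7,8} 15  {3,5,6,7,8,9} 30  {4,5,6,7,8,9} 60
  7 to go: {3,4,5,6,7,8,9} 105
  8 to go: {2,3,4,5,6,7,8,9} 105
  if 0:z drops first: 105 orders

105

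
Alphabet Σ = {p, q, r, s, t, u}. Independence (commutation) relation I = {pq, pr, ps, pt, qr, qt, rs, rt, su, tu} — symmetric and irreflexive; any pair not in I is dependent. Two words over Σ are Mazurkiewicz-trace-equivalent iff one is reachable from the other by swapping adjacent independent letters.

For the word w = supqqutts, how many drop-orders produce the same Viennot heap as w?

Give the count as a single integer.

215

0(s) covers ∅
1(u) covers ∅
2(p) covers 1:u
3(q) covers 0:s, 1:u
4(q) covers 3:q
5(u) covers 2:p, 4:q
6(t) covers 0:s
7(t) covers 6:t
8(s) covers 4:q, 7:t
floor of heap: 0:s, 1:u
completions by unplaced set U, small U first (add the entries for U minus each lowest piece of U):
  |U|=1: {5}:1  {8}:1
  |U|=2: {2,5}:1  {5,8}:2  {7,8}:1
  |U|=3: {2,5,8}:3  {4,5,8}:2  {5,7,8}:3  {6,7,8}:1
  |U|=4: {2,4,5,8}:5  {2,5,7,8}:6  {3,4,5,8}:2  {4,5,7,8}:5  {5,6,7,8}:4
  |U|=5: {2,3,4,5,8}:7  {2,4,5,7,8}:16  {2,5,6,7,8}:10  {3,4,5,7,8}:7  {4,5,6,7,8}:9
  |U|=6: {1,2,3,4,5,8}:7  {2,3,4,5,7,8}:30  {2,4,5,6,7,8}:35  {3,4,5,6,7,8}:16
  |U|=7: {0,3,4,5,6,7,8}:16  {1,2,3,4,5,7,8}:37  {2,3,4,5,6,7,8}:81
  start at 0(s): 118
  start at 1(u): 97
sum over floor = 215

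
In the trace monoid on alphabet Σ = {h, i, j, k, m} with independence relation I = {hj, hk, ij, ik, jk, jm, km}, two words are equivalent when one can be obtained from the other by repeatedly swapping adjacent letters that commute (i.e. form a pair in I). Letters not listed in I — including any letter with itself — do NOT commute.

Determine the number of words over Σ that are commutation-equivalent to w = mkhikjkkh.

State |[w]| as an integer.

630

0(m) covers ∅
1(k) covers ∅
2(h) covers 0:m
3(i) covers 2:h
4(k) covers 1:k
5(j) covers ∅
6(k) covers 4:k
7(k) covers 6:k
8(h) covers 3:i
floor of heap: 0:m, 1:k, 5:j
completions by unplaced set U, small U first (add the entries for U minus each lowest piece of U):
  |U|=1: {5}:1  {7}:1  {8}:1
  |U|=2: {3,8}:1  {5,7}:2  {5,8}:2  {6,7}:1  {7,8}:2
  |U|=3: {2,3,8}:1  {3,5,8}:3  {3,7,8}:3  {4,6,7}:1  {5,6,7}:3  {5,7,8}:6  {6,7,8}:3
  |U|=4: {0,2,3,8}:1  {1,4,6,7}:1  {2,3,5,8}:4  {2,3,7,8}:4  {3,5,7,8}:12  {3,6,7,8}:6  {4,5,6,7}:4  {4,6,7,8}:4  {5,6,7,8}:12
  |U|=5: {0,2,3,5,8}:5  {0,2,3,7,8}:5  {1,4,5,6,7}:5  {1,4,6,7,8}:5  {2,3,5,7,8}:20  {2,3,6,7,8}:10  {3,4,6,7,8}:10  {3,5,6,7,8}:30  {4,5,6,7,8}:20
  |U|=6: {0,2,3,5,7,8}:30  {0,2,3,6,7,8}:15  {1,3,4,6,7,8}:15  {1,4,5,6,7,8}:30  {2,3,4,6,7,8}:20  {2,3,5,6,7,8}:60  {3,4,5,6,7,8}:60
  |U|=7: {0,2,3,4,6,7,8}:35  {0,2,3,5,6,7,8}:105  {1,2,3,4,6,7,8}:35  {1,3,4,5,6,7,8}:105  {2,3,4,5,6,7,8}:140
  start at 0(m): 280
  start at 1(k): 280
  start at 5(j): 70
sum over floor = 630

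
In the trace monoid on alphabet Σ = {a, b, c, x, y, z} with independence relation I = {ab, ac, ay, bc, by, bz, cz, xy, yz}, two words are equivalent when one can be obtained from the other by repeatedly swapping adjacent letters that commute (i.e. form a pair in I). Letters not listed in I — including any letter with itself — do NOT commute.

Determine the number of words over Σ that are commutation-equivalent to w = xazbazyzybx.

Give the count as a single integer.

drop 0:x onto floor
drop 1:a onto {0:x}
drop 2:z onto {1:a}
drop 3:b onto {0:x}
drop 4:a onto {2:z}
drop 5:z onto {4:a}
drop 6:y onto floor
drop 7:z onto {5:z}
drop 8:y onto {6:y}
drop 9:b onto {3:b}
drop 10:x onto {7:z, 9:b}
ground layer = {0:x, 6:y}
drop-orders for the pieces not yet dropped (sum over which currently-grounded one goes next):
  1 to go: {8} 1  {10} 1
  2 to go: {6,8} 1  {7,10} 1  {8,10} 2  {9,10} 1
  3 to go: {3,9,10} 1  {5,7,10} 1  {6,8,10} 3  {7,8,10} 3  {7,9,10} 2  {8,9,10} 3
  4 to go: {3,7,9,10} 3  {3,8,9,10} 4  {4,5,7,10} 1  {5,7,8,10} 4  {5,7,9,10} 3  {6,7,8,10} 6  {6,8,9,10} 6  {7,8,9,10} 8
  5 to go: {2,4,5,7,10} 1  {3,5,7,9,10} 6  {3,6,8,9,10} 10  {3,7,8,9,10} 15  {4,5,7,8,10} 5  {4,5,7,9,10} 4  {5,6,7,8,10} 10  {5,7,8,9,10} 15  {6,7,8,9,10} 20
  6 to go: {1,2,4,5,7,10} 1  {2,4,5,7,8,10} 6  {2,4,5,7,9,10} 5  {3,4,5,7,9,10} 10  {3,5,7,8,9,10} 36  {3,6,7,8,9,10} 45  {4,5,6,7,8,10} 15  {4,5,7,8,9,10} 24  {5,6,7,8,9,10} 45
  7 to go: {1,2,4,5,7,8,10} 7  {1,2,4,5,7,9,10} 6  {2,3,4,5,7,9,10} 15  {2,4,5,6,7,8,10} 21  {2,4,5,7,8,9,10} 35  {3,4,5,7,8,9,10} 70  {3,5,6,7,8,9,10} 126  {4,5,6,7,8,9,10} 84
  8 to go: {1,2,3,4,5,7,9,10} 21  {1,2,4,5,6,7,8,10} 28  {1,2,4,5,7,8,9,10} 48  {2,3,4,5,7,8,9,10} 120  {2,4,5,6,7,8,9,10} 140  {3,4,5,6,7,8,9,10} 280
  9 to go: {0,1,2,3,4,5,7,9,10} 21  {1,2,3,4,5,7,8,9,10} 189  {1,2,4,5,6,7,8,9,10} 216  {2,3,4,5,6,7,8,9,10} 540
  if 0:x drops first: 945 orders
  if 6:y drops first: 210 orders
heap linearizations: 1155

1155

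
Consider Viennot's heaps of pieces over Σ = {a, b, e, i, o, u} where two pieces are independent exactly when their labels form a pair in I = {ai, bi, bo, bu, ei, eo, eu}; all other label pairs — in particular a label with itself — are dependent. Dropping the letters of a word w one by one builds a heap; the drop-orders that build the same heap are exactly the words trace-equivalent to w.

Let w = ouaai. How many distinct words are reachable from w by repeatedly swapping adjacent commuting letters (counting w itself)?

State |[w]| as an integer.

0(o) covers ∅
1(u) covers 0:o
2(a) covers 1:u
3(a) covers 2:a
4(i) covers 1:u
floor of heap: 0:o
completions by unplaced set U, small U first (add the entries for U minus each lowest piece of U):
  |U|=1: {3}:1  {4}:1
  |U|=2: {2,3}:1  {3,4}:2
  |U|=3: {2,3,4}:3
  start at 0(o): 3

3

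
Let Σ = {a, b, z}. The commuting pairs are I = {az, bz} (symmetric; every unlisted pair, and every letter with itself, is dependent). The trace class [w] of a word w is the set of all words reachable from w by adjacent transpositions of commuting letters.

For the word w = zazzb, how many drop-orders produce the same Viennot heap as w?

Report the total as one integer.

10

0(z) covers ∅
1(a) covers ∅
2(z) covers 0:z
3(z) covers 2:z
4(b) covers 1:a
floor of heap: 0:z, 1:a
completions by unplaced set U, small U first (add the entries for U minus each lowest piece of U):
  |U|=1: {3}:1  {4}:1
  |U|=2: {1,4}:1  {2,3}:1  {3,4}:2
  |U|=3: {0,2,3}:1  {1,3,4}:3  {2,3,4}:3
  start at 0(z): 6
  start at 1(a): 4
sum over floor = 10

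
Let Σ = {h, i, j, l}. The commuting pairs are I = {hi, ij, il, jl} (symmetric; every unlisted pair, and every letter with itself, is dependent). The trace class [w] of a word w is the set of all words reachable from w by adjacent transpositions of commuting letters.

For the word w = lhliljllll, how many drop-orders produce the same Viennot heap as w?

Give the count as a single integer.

70

0(l) covers ∅
1(h) covers 0:l
2(l) covers 1:h
3(i) covers ∅
4(l) covers 2:l
5(j) covers 1:h
6(l) covers 4:l
7(l) covers 6:l
8(l) covers 7:l
9(l) covers 8:l
floor of heap: 0:l, 3:i
completions by unplaced set U, small U first (add the entries for U minus each lowest piece of U):
  |U|=1: {3}:1  {5}:1  {9}:1
  |U|=2: {3,5}:2  {3,9}:2  {5,9}:2  {8,9}:1
  |U|=3: {3,5,9}:6  {3,8,9}:3  {5,8,9}:3  {7,8,9}:1
  |U|=4: {3,5,8,9}:12  {3,7,8,9}:4  {5,7,8,9}:4  {6,7,8,9}:1
  |U|=5: {3,5,7,8,9}:20  {3,6,7,8,9}:5  {4,6,7,8,9}:1  {5,6,7,8,9}:5
  |U|=6: {2,4,6,7,8,9}:1  {3,4,6,7,8,9}:6  {3,5,6,7,8,9}:30  {4,5,6,7,8,9}:6
  |U|=7: {2,3,4,6,7,8,9}:7  {2,4,5,6,7,8,9}:7  {3,4,5,6,7,8,9}:42
  |U|=8: {1,2,4,5,6,7,8,9}:7  {2,3,4,5,6,7,8,9}:56
  start at 0(l): 63
  start at 3(i): 7
sum over floor = 70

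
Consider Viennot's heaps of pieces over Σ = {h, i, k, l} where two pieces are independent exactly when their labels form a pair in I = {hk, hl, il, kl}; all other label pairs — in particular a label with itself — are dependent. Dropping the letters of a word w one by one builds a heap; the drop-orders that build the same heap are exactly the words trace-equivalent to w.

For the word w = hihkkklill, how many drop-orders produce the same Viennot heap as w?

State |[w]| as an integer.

drop 0:h onto floor
drop 1:i onto {0:h}
drop 2:h onto {1:i}
drop 3:k onto {1:i}
drop 4:k onto {3:k}
drop 5:k onto {4:k}
drop 6:l onto floor
drop 7:i onto {2:h, 5:k}
drop 8:l onto {6:l}
drop 9:l onto {8:l}
ground layer = {0:h, 6:l}
drop-orders for the pieces not yet dropped (sum over which currently-grounded one goes next):
  1 to go: {7} 1  {9} 1
  2 to go: {2,7} 1  {5,7} 1  {7,9} 2  {8,9} 1
  3 to go: {2,5,7} 2  {2,7,9} 3  {4,5,7} 1  {5,7,9} 3  {6,8,9} 1  {7,8,9} 3
  4 to go: {2,4,5,7} 3  {2,5,7,9} 8  {2,7,8,9} 6  {3,4,5,7} 1  {4,5,7,9} 4  {5,7,8,9} 6  {6,7,8,9} 4
  5 to go: {2,3,4,5,7} 4  {2,4,5,7,9} 15  {2,5,7,8,9} 20  {2,6,7,8,9} 10  {3,4,5,7,9} 5  {4,5,7,8,9} 10  {5,6,7,8,9} 10
  6 to go: {1,2,3,4,5,7} 4  {2,3,4,5,7,9} 24  {2,4,5,7,8,9} 45  {2,5,6,7,8,9} 40  {3,4,5,7,8,9} 15  {4,5,6,7,8,9} 20
  7 to go: {0,1,2,3,4,5,7} 4  {1,2,3,4,5,7,9} 28  {2,3,4,5,7,8,9} 84  {2,4,5,6,7,8,9} 105  {3,4,5,6,7,8,9} 35
  8 to go: {0,1,2,3,4,5,7,9} 32  {1,2,3,4,5,7,8,9} 112  {2,3,4,5,6,7,8,9} 224
  if 0:h drops first: 336 orders
  if 6:l drops first: 144 orders
heap linearizations: 480

480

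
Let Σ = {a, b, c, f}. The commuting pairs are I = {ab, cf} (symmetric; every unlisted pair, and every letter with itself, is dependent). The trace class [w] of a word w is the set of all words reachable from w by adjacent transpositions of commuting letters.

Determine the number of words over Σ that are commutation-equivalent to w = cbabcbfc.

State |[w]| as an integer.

6

#0=c has no predecessor
#1=b depends on [0:c]
#2=a depends on [0:c]
#3=b depends on [1:b]
#4=c depends on [2:a, 3:b]
#5=b depends on [4:c]
#6=f depends on [5:b]
#7=c depends on [5:b]
sources: [0:c]
N(rest) = Σ N(rest − s) over sources s of rest; N(one piece) = 1:
  size 1 → [6]=1  [7]=1
  size 2 → [6,7]=2
  size 3 → [5,6,7]=2
  size 4 → [4,5,6,7]=2
  size 5 → [2,4,5,6,7]=2  [3,4,5,6,7]=2
  size 6 → [1,3,4,5,6,7]=2  [2,3,4,5,6,7]=4
  first=0(c) contributes 6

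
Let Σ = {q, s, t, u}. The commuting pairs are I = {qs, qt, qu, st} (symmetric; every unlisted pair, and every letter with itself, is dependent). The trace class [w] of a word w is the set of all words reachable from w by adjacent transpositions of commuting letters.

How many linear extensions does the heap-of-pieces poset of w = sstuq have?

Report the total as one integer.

piece 0:s — minimal
piece 1:s rests on {0:s}
piece 2:t — minimal
piece 3:u rests on {1:s, 2:t}
piece 4:q — minimal
minimal pieces: {0:s, 2:t, 4:q}
ways to finish when only these pieces remain (= sum over removing one remaining piece with nothing left below it):
  1 left: {3}→1  {4}→1
  2 left: {1,3}→1  {2,3}→1  {3,4}→2
  3 left: {0,1,3}→1  {1,2,3}→2  {1,3,4}→3  {2,3,4}→3
  placing 0:s first → 8 extensions
  placing 2:t first → 4 extensions
  placing 4:q first → 3 extensions
total linear extensions = 15

15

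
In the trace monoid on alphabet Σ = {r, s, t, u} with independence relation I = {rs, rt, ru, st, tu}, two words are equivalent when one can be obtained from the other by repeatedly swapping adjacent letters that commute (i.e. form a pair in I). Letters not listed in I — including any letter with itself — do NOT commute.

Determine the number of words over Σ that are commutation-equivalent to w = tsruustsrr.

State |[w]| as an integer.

piece 0:t — minimal
piece 1:s — minimal
piece 2:r — minimal
piece 3:u rests on {1:s}
piece 4:u rests on {3:u}
piece 5:s rests on {4:u}
piece 6:t rests on {0:t}
piece 7:s rests on {5:s}
piece 8:r rests on {2:r}
piece 9:r rests on {8:r}
minimal pieces: {0:t, 1:s, 2:r}
ways to finish when only these pieces remain (= sum over removing one remaining piece with nothing left below it):
  1 left: {6}→1  {7}→1  {9}→1
  2 left: {0,6}→1  {5,7}→1  {6,7}→2  {6,9}→2  {7,9}→2  {8,9}→1
  3 left: {0,6,7}→3  {0,6,9}→3  {2,8,9}→1  {4,5,7}→1  {5,6,7}→3  {5,7,9}→3  {6,7,9}→6  {6,8,9}→3  {7,8,9}→3
  4 left: {0,5,6,7}→6  {0,6,7,9}→12  {0,6,8,9}→6  {2,6,8,9}→4  {2,7,8,9}→4  {3,4,5,7}→1  {4,5,6,7}→4  {4,5,7,9}→4  {5,6,7,9}→12  {5,7,8,9}→6  {6,7,8,9}→12
  5 left: {0,2,6,8,9}→10  {0,4,5,6,7}→10  {0,5,6,7,9}→30  {0,6,7,8,9}→30  {1,3,4,5,7}→1  {2,5,7,8,9}→10  {2,6,7,8,9}→20  {3,4,5,6,7}→5  {3,4,5,7,9}→5  {4,5,6,7,9}→20  {4,5,7,8,9}→10  {5,6,7,8,9}→30
  6 left: {0,2,6,7,8,9}→60  {0,3,4,5,6,7}→15  {0,4,5,6,7,9}→60  {0,5,6,7,8,9}→90  {1,3,4,5,6,7}→6  {1,3,4,5,7,9}→6  {2,4,5,7,8,9}→20  {2,5,6,7,8,9}→60  {3,4,5,6,7,9}→30  {3,4,5,7,8,9}→15  {4,5,6,7,8,9}→60
  7 left: {0,1,3,4,5,6,7}→21  {0,2,5,6,7,8,9}→210  {0,3,4,5,6,7,9}→105  {0,4,5,6,7,8,9}→210  {1,3,4,5,6,7,9}→42  {1,3,4,5,7,8,9}→21  {2,3,4,5,7,8,9}→35  {2,4,5,6,7,8,9}→140  {3,4,5,6,7,8,9}→105
  8 left: {0,1,3,4,5,6,7,9}→168  {0,2,4,5,6,7,8,9}→560  {0,3,4,5,6,7,8,9}→420  {1,2,3,4,5,7,8,9}→56  {1,3,4,5,6,7,8,9}→168  {2,3,4,5,6,7,8,9}→280
  placing 0:t first → 504 extensions
  placing 1:s first → 1260 extensions
  placing 2:r first → 756 extensions
total linear extensions = 2520

2520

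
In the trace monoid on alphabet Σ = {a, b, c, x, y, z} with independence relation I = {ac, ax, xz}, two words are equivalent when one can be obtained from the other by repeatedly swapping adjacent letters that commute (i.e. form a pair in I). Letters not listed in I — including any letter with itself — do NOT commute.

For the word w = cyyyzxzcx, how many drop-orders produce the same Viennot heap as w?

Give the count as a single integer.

#0=c has no predecessor
#1=y depends on [0:c]
#2=y depends on [1:y]
#3=y depends on [2:y]
#4=z depends on [3:y]
#5=x depends on [3:y]
#6=z depends on [4:z]
#7=c depends on [5:x, 6:z]
#8=x depends on [7:c]
sources: [0:c]
N(rest) = Σ N(rest − s) over sources s of rest; N(one piece) = 1:
  size 1 → [8]=1
  size 2 → [7,8]=1
  size 3 → [5,7,8]=1  [6,7,8]=1
  size 4 → [4,6,7,8]=1  [5,6,7,8]=2
  size 5 → [4,5,6,7,8]=3
  size 6 → [3,4,5,6,7,8]=3
  size 7 → [2,3,4,5,6,7,8]=3
  first=0(c) contributes 3

3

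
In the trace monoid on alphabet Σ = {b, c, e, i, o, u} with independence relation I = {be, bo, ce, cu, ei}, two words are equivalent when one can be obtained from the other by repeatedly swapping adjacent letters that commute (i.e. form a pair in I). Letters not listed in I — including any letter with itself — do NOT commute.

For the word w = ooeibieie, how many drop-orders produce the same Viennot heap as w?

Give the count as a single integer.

0(o) covers ∅
1(o) covers 0:o
2(e) covers 1:o
3(i) covers 1:o
4(b) covers 3:i
5(i) covers 4:b
6(e) covers 2:e
7(i) covers 5:i
8(e) covers 6:e
floor of heap: 0:o
completions by unplaced set U, small U first (add the entries for U minus each lowest piece of U):
  |U|=1: {7}:1  {8}:1
  |U|=2: {5,7}:1  {6,8}:1  {7,8}:2
  |U|=3: {2,6,8}:1  {4,5,7}:1  {5,7,8}:3  {6,7,8}:3
  |U|=4: {2,6,7,8}:4  {3,4,5,7}:1  {4,5,7,8}:4  {5,6,7,8}:6
  |U|=5: {2,5,6,7,8}:10  {3,4,5,7,8}:5  {4,5,6,7,8}:10
  |U|=6: {2,4,5,6,7,8}:20  {3,4,5,6,7,8}:15
  |U|=7: {2,3,4,5,6,7,8}:35
  start at 0(o): 35

35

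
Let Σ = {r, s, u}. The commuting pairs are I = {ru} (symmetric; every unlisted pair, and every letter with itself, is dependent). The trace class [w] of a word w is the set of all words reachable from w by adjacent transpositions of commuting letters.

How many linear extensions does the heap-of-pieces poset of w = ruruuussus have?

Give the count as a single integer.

piece 0:r — minimal
piece 1:u — minimal
piece 2:r rests on {0:r}
piece 3:u rests on {1:u}
piece 4:u rests on {3:u}
piece 5:u rests on {4:u}
piece 6:s rests on {2:r, 5:u}
piece 7:s rests on {6:s}
piece 8:u rests on {7:s}
piece 9:s rests on {8:u}
minimal pieces: {0:r, 1:u}
ways to finish when only these pieces remain (= sum over removing one remaining piece with nothing left below it):
  1 left: {9}→1
  2 left: {8,9}→1
  3 left: {7,8,9}→1
  4 left: {6,7,8,9}→1
  5 left: {2,6,7,8,9}→1  {5,6,7,8,9}→1
  6 left: {0,2,6,7,8,9}→1  {2,5,6,7,8,9}→2  {4,5,6,7,8,9}→1
  7 left: {0,2,5,6,7,8,9}→3  {2,4,5,6,7,8,9}→3  {3,4,5,6,7,8,9}→1
  8 left: {0,2,4,5,6,7,8,9}→6  {1,3,4,5,6,7,8,9}→1  {2,3,4,5,6,7,8,9}→4
  placing 0:r first → 5 extensions
  placing 1:u first → 10 extensions
total linear extensions = 15

15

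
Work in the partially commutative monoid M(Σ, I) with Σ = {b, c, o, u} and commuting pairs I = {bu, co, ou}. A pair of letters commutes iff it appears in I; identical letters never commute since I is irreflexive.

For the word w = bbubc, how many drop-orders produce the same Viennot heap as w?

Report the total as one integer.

4

piece 0:b — minimal
piece 1:b rests on {0:b}
piece 2:u — minimal
piece 3:b rests on {1:b}
piece 4:c rests on {2:u, 3:b}
minimal pieces: {0:b, 2:u}
ways to finish when only these pieces remain (= sum over removing one remaining piece with nothing left below it):
  1 left: {4}→1
  2 left: {2,4}→1  {3,4}→1
  3 left: {1,3,4}→1  {2,3,4}→2
  placing 0:b first → 3 extensions
  placing 2:u first → 1 extensions
total linear extensions = 4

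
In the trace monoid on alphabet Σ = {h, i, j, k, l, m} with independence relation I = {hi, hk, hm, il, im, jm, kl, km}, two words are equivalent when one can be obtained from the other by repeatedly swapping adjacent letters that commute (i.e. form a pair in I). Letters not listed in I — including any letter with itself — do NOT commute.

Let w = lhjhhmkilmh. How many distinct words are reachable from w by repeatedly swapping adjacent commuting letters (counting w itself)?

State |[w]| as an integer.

252

piece 0:l — minimal
piece 1:h rests on {0:l}
piece 2:j rests on {1:h}
piece 3:h rests on {2:j}
piece 4:h rests on {3:h}
piece 5:m rests on {0:l}
piece 6:k rests on {2:j}
piece 7:i rests on {6:k}
piece 8:l rests on {4:h, 5:m}
piece 9:m rests on {8:l}
piece 10:h rests on {8:l}
minimal pieces: {0:l}
ways to finish when only these pieces remain (= sum over removing one remaining piece with nothing left below it):
  1 left: {7}→1  {9}→1  {10}→1
  2 left: {6,7}→1  {7,9}→2  {7,10}→2  {9,10}→2
  3 left: {6,7,9}→3  {6,7,10}→3  {7,9,10}→6  {8,9,10}→2
  4 left: {4,8,9,10}→2  {5,8,9,10}→2  {6,7,9,10}→12  {7,8,9,10}→8
  5 left: {3,4,8,9,10}→2  {4,5,8,9,10}→4  {4,7,8,9,10}→10  {5,7,8,9,10}→10  {6,7,8,9,10}→20
  6 left: {3,4,5,8,9,10}→6  {3,4,7,8,9,10}→12  {4,5,7,8,9,10}→24  {4,6,7,8,9,10}→30  {5,6,7,8,9,10}→30
  7 left: {3,4,5,7,8,9,10}→42  {3,4,6,7,8,9,10}→42  {4,5,6,7,8,9,10}→84
  8 left: {2,3,4,6,7,8,9,10}→42  {3,4,5,6,7,8,9,10}→168
  9 left: {1,2,3,4,6,7,8,9,10}→42  {2,3,4,5,6,7,8,9,10}→210
  placing 0:l first → 252 extensions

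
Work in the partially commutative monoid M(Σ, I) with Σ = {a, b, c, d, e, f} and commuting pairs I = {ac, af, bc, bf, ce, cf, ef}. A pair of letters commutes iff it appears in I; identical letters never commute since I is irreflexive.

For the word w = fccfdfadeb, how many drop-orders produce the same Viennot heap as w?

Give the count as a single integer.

piece 0:f — minimal
piece 1:c — minimal
piece 2:c rests on {1:c}
piece 3:f rests on {0:f}
piece 4:d rests on {2:c, 3:f}
piece 5:f rests on {4:d}
piece 6:a rests on {4:d}
piece 7:d rests on {5:f, 6:a}
piece 8:e rests on {7:d}
piece 9:b rests on {8:e}
minimal pieces: {0:f, 1:c}
ways to finish when only these pieces remain (= sum over removing one remaining piece with nothing left below it):
  1 left: {9}→1
  2 left: {8,9}→1
  3 left: {7,8,9}→1
  4 left: {5,7,8,9}→1  {6,7,8,9}→1
  5 left: {5,6,7,8,9}→2
  6 left: {4,5,6,7,8,9}→2
  7 left: {2,4,5,6,7,8,9}→2  {3,4,5,6,7,8,9}→2
  8 left: {0,3,4,5,6,7,8,9}→2  {1,2,4,5,6,7,8,9}→2  {2,3,4,5,6,7,8,9}→4
  placing 0:f first → 6 extensions
  placing 1:c first → 6 extensions
total linear extensions = 12

12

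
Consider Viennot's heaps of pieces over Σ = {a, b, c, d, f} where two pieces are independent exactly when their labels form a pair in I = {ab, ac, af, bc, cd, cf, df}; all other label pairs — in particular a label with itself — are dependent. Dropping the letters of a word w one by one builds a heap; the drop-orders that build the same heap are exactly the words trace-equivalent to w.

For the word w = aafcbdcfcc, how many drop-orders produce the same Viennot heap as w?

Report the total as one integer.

0(a) covers ∅
1(a) covers 0:a
2(f) covers ∅
3(c) covers ∅
4(b) covers 2:f
5(d) covers 1:a, 4:b
6(c) covers 3:c
7(f) covers 4:b
8(c) covers 6:c
9(c) covers 8:c
floor of heap: 0:a, 2:f, 3:c
completions by unplaced set U, small U first (add the entries for U minus each lowest piece of U):
  |U|=1: {5}:1  {7}:1  {9}:1
  |U|=2: {1,5}:1  {5,7}:2  {5,9}:2  {7,9}:2  {8,9}:1
  |U|=3: {0,1,5}:1  {1,5,7}:3  {1,5,9}:3  {4,5,7}:2  {5,7,9}:6  {5,8,9}:3  {6,8,9}:1  {7,8,9}:3
  |U|=4: {0,1,5,7}:4  {0,1,5,9}:4  {1,4,5,7}:5  {1,5,7,9}:12  {1,5,8,9}:6  {2,4,5,7}:2  {3,6,8,9}:1  {4,5,7,9}:8  {5,6,8,9}:4  {5,7,8,9}:12  {6,7,8,9}:4
  |U|=5: {0,1,4,5,7}:9  {0,1,5,7,9}:20  {0,1,5,8,9}:10  {1,2,4,5,7}:7  {1,4,5,7,9}:25  {1,5,6,8,9}:10  {1,5,7,8,9}:30  {2,4,5,7,9}:10  {3,5,6,8,9}:5  {3,6,7,8,9}:5  {4,5,7,8,9}:20  {5,6,7,8,9}:20
  |U|=6: {0,1,2,4,5,7}:16  {0,1,4,5,7,9}:54  {0,1,5,6,8,9}:20  {0,1,5,7,8,9}:60  {1,2,4,5,7,9}:42  {1,3,5,6,8,9}:15  {1,4,5,7,8,9}:75  {1,5,6,7,8,9}:60  {2,4,5,7,8,9}:30  {3,5,6,7,8,9}:30  {4,5,6,7,8,9}:40
  |U|=7: {0,1,2,4,5,7,9}:112  {0,1,3,5,6,8,9}:35  {0,1,4,5,7,8,9}:189  {0,1,5,6,7,8,9}:140  {1,2,4,5,7,8,9}:147  {1,3,5,6,7,8,9}:105  {1,4,5,6,7,8,9}:175  {2,4,5,6,7,8,9}:70  {3,4,5,6,7,8,9}:70
  |U|=8: {0,1,2,4,5,7,8,9}:448  {0,1,3,5,6,7,8,9}:280  {0,1,4,5,6,7,8,9}:504  {1,2,4,5,6,7,8,9}:392  {1,3,4,5,6,7,8,9}:350  {2,3,4,5,6,7,8,9}:140
  start at 0(a): 882
  start at 2(f): 1134
  start at 3(c): 1344
sum over floor = 3360

3360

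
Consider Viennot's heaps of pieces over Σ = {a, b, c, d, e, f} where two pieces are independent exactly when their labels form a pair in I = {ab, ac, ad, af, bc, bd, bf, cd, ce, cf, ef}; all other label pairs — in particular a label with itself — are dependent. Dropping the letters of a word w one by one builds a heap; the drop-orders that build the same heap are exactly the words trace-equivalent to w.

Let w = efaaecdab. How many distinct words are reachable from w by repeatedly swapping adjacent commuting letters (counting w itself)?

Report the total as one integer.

324

piece 0:e — minimal
piece 1:f — minimal
piece 2:a rests on {0:e}
piece 3:a rests on {2:a}
piece 4:e rests on {3:a}
piece 5:c — minimal
piece 6:d rests on {1:f, 4:e}
piece 7:a rests on {4:e}
piece 8:b rests on {4:e}
minimal pieces: {0:e, 1:f, 5:c}
ways to finish when only these pieces remain (= sum over removing one remaining piece with nothing left below it):
  1 left: {5}→1  {6}→1  {7}→1  {8}→1
  2 left: {1,6}→1  {5,6}→2  {5,7}→2  {5,8}→2  {6,7}→2  {6,8}→2  {7,8}→2
  3 left: {1,5,6}→3  {1,6,7}→3  {1,6,8}→3  {5,6,7}→6  {5,6,8}→6  {5,7,8}→6  {6,7,8}→6
  4 left: {1,5,6,7}→12  {1,5,6,8}→12  {1,6,7,8}→12  {4,6,7,8}→6  {5,6,7,8}→24
  5 left: {1,4,6,7,8}→18  {1,5,6,7,8}→60  {3,4,6,7,8}→6  {4,5,6,7,8}→30
  6 left: {1,3,4,6,7,8}→24  {1,4,5,6,7,8}→108  {2,3,4,6,7,8}→6  {3,4,5,6,7,8}→36
  7 left: {0,2,3,4,6,7,8}→6  {1,2,3,4,6,7,8}→30  {1,3,4,5,6,7,8}→168  {2,3,4,5,6,7,8}→42
  placing 0:e first → 240 extensions
  placing 1:f first → 48 extensions
  placing 5:c first → 36 extensions
total linear extensions = 324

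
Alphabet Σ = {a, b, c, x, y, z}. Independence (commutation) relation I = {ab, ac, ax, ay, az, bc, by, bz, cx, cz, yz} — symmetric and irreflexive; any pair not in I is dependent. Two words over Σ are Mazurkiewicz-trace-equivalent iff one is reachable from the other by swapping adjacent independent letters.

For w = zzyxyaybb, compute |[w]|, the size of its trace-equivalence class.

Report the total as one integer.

0(z) covers ∅
1(z) covers 0:z
2(y) covers ∅
3(x) covers 1:z, 2:y
4(y) covers 3:x
5(a) covers ∅
6(y) covers 4:y
7(b) covers 3:x
8(b) covers 7:b
floor of heap: 0:z, 2:y, 5:a
completions by unplaced set U, small U first (add the entries for U minus each lowest piece of U):
  |U|=1: {5}:1  {6}:1  {8}:1
  |U|=2: {4,6}:1  {5,6}:2  {5,8}:2  {6,8}:2  {7,8}:1
  |U|=3: {4,5,6}:3  {4,6,8}:3  {5,6,8}:6  {5,7,8}:3  {6,7,8}:3
  |U|=4: {4,5,6,8}:12  {4,6,7,8}:6  {5,6,7,8}:12
  |U|=5: {3,4,6,7,8}:6  {4,5,6,7,8}:30
  |U|=6: {1,3,4,6,7,8}:6  {2,3,4,6,7,8}:6  {3,4,5,6,7,8}:36
  |U|=7: {0,1,3,4,6,7,8}:6  {1,2,3,4,6,7,8}:12  {1,3,4,5,6,7,8}:42  {2,3,4,5,6,7,8}:42
  start at 0(z): 96
  start at 2(y): 48
  start at 5(a): 18
sum over floor = 162

162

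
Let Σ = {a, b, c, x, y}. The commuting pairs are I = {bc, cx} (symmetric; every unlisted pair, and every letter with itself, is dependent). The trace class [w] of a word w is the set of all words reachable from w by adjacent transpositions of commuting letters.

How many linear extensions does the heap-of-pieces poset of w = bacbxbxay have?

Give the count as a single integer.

piece 0:b — minimal
piece 1:a rests on {0:b}
piece 2:c rests on {1:a}
piece 3:b rests on {1:a}
piece 4:x rests on {3:b}
piece 5:b rests on {4:x}
piece 6:x rests on {5:b}
piece 7:a rests on {2:c, 6:x}
piece 8:y rests on {7:a}
minimal pieces: {0:b}
ways to finish when only these pieces remain (= sum over removing one remaining piece with nothing left below it):
  1 left: {8}→1
  2 left: {7,8}→1
  3 left: {2,7,8}→1  {6,7,8}→1
  4 left: {2,6,7,8}→2  {5,6,7,8}→1
  5 left: {2,5,6,7,8}→3  {4,5,6,7,8}→1
  6 left: {2,4,5,6,7,8}→4  {3,4,5,6,7,8}→1
  7 left: {2,3,4,5,6,7,8}→5
  placing 0:b first → 5 extensions

5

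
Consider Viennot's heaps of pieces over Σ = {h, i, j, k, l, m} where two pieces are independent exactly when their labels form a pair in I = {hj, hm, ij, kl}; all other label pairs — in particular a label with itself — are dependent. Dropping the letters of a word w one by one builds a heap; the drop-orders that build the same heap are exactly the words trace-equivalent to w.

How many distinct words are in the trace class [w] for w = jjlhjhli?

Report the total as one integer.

3

#0=j has no predecessor
#1=j depends on [0:j]
#2=l depends on [1:j]
#3=h depends on [2:l]
#4=j depends on [2:l]
#5=h depends on [3:h]
#6=l depends on [4:j, 5:h]
#7=i depends on [6:l]
sources: [0:j]
N(rest) = Σ N(rest − s) over sources s of rest; N(one piece) = 1:
  size 1 → [7]=1
  size 2 → [6,7]=1
  size 3 → [4,6,7]=1  [5,6,7]=1
  size 4 → [3,5,6,7]=1  [4,5,6,7]=2
  size 5 → [3,4,5,6,7]=3
  size 6 → [2,3,4,5,6,7]=3
  first=0(j) contributes 3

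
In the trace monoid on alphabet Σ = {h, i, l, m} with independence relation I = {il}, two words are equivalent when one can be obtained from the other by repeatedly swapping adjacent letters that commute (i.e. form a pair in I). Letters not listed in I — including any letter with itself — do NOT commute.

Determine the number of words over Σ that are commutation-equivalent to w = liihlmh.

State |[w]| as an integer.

3

#0=l has no predecessor
#1=i has no predecessor
#2=i depends on [1:i]
#3=h depends on [0:l, 2:i]
#4=l depends on [3:h]
#5=m depends on [4:l]
#6=h depends on [5:m]
sources: [0:l, 1:i]
N(rest) = Σ N(rest − s) over sources s of rest; N(one piece) = 1:
  size 1 → [6]=1
  size 2 → [5,6]=1
  size 3 → [4,5,6]=1
  size 4 → [3,4,5,6]=1
  size 5 → [0,3,4,5,6]=1  [2,3,4,5,6]=1
  first=0(l) contributes 1
  first=1(i) contributes 2
|[w]| = 3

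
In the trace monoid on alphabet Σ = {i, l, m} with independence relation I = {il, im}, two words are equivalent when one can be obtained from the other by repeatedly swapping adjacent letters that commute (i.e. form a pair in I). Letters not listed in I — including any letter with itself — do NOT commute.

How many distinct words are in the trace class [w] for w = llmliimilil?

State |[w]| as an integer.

330

0(l) covers ∅
1(l) covers 0:l
2(m) covers 1:l
3(l) covers 2:m
4(i) covers ∅
5(i) covers 4:i
6(m) covers 3:l
7(i) covers 5:i
8(l) covers 6:m
9(i) covers 7:i
10(l) covers 8:l
floor of heap: 0:l, 4:i
completions by unplaced set U, small U first (add the entries for U minus each lowest piece of U):
  |U|=1: {9}:1  {10}:1
  |U|=2: {7,9}:1  {8,10}:1  {9,10}:2
  |U|=3: {5,7,9}:1  {6,8,10}:1  {7,9,10}:3  {8,9,10}:3
  |U|=4: {3,6,8,10}:1  {4,5,7,9}:1  {5,7,9,10}:4  {6,8,9,10}:4  {7,8,9,10}:6
  |U|=5: {2,3,6,8,10}:1  {3,6,8,9,10}:5  {4,5,7,9,10}:5  {5,7,8,9,10}:10  {6,7,8,9,10}:10
  |U|=6: {1,2,3,6,8,10}:1  {2,3,6,8,9,10}:6  {3,6,7,8,9,10}:15  {4,5,7,8,9,10}:15  {5,6,7,8,9,10}:20
  |U|=7: {0,1,2,3,6,8,10}:1  {1,2,3,6,8,9,10}:7  {2,3,6,7,8,9,10}:21  {3,5,6,7,8,9,10}:35  {4,5,6,7,8,9,10}:35
  |U|=8: {0,1,2,3,6,8,9,10}:8  {1,2,3,6,7,8,9,10}:28  {2,3,5,6,7,8,9,10}:56  {3,4,5,6,7,8,9,10}:70
  |U|=9: {0,1,2,3,6,7,8,9,10}:36  {1,2,3,5,6,7,8,9,10}:84  {2,3,4,5,6,7,8,9,10}:126
  start at 0(l): 210
  start at 4(i): 120
sum over floor = 330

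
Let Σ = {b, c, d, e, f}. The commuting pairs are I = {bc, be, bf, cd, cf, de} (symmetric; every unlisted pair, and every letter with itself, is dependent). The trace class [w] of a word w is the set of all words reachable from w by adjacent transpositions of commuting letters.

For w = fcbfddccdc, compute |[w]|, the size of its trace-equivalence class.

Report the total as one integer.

630

piece 0:f — minimal
piece 1:c — minimal
piece 2:b — minimal
piece 3:f rests on {0:f}
piece 4:d rests on {2:b, 3:f}
piece 5:d rests on {4:d}
piece 6:c rests on {1:c}
piece 7:c rests on {6:c}
piece 8:d rests on {5:d}
piece 9:c rests on {7:c}
minimal pieces: {0:f, 1:c, 2:b}
ways to finish when only these pieces remain (= sum over removing one remaining piece with nothing left below it):
  1 left: {8}→1  {9}→1
  2 left: {5,8}→1  {7,9}→1  {8,9}→2
  3 left: {4,5,8}→1  {5,8,9}→3  {6,7,9}→1  {7,8,9}→3
  4 left: {1,6,7,9}→1  {2,4,5,8}→1  {3,4,5,8}→1  {4,5,8,9}→4  {5,7,8,9}→6  {6,7,8,9}→4
  5 left: {0,3,4,5,8}→1  {1,6,7,8,9}→5  {2,3,4,5,8}→2  {2,4,5,8,9}→5  {3,4,5,8,9}→5  {4,5,7,8,9}→10  {5,6,7,8,9}→10
  6 left: {0,2,3,4,5,8}→3  {0,3,4,5,8,9}→6  {1,5,6,7,8,9}→15  {2,3,4,5,8,9}→12  {2,4,5,7,8,9}→15  {3,4,5,7,8,9}→15  {4,5,6,7,8,9}→20
  7 left: {0,2,3,4,5,8,9}→21  {0,3,4,5,7,8,9}→21  {1,4,5,6,7,8,9}→35  {2,3,4,5,7,8,9}→42  {2,4,5,6,7,8,9}→35  {3,4,5,6,7,8,9}→35
  8 left: {0,2,3,4,5,7,8,9}→84  {0,3,4,5,6,7,8,9}→56  {1,2,4,5,6,7,8,9}→70  {1,3,4,5,6,7,8,9}→70  {2,3,4,5,6,7,8,9}→112
  placing 0:f first → 252 extensions
  placing 1:c first → 252 extensions
  placing 2:b first → 126 extensions
total linear extensions = 630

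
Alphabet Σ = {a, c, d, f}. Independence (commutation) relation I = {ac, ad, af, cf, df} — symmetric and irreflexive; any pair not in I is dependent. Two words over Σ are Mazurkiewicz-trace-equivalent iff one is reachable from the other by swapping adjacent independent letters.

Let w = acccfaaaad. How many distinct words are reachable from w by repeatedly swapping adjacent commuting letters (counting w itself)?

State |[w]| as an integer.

1260

#0=a has no predecessor
#1=c has no predecessor
#2=c depends on [1:c]
#3=c depends on [2:c]
#4=f has no predecessor
#5=a depends on [0:a]
#6=a depends on [5:a]
#7=a depends on [6:a]
#8=a depends on [7:a]
#9=d depends on [3:c]
sources: [0:a, 1:c, 4:f]
N(rest) = Σ N(rest − s) over sources s of rest; N(one piece) = 1:
  size 1 → [4]=1  [8]=1  [9]=1
  size 2 → [3,9]=1  [4,8]=2  [4,9]=2  [7,8]=1  [8,9]=2
  size 3 → [2,3,9]=1  [3,4,9]=3  [3,8,9]=3  [4,7,8]=3  [4,8,9]=6  [6,7,8]=1  [7,8,9]=3
  size 4 → [1,2,3,9]=1  [2,3,4,9]=4  [2,3,8,9]=4  [3,4,8,9]=12  [3,7,8,9]=6  [4,6,7,8]=4  [4,7,8,9]=12  [5,6,7,8]=1  [6,7,8,9]=4
  size 5 → [0,5,6,7,8]=1  [1,2,3,4,9]=5  [1,2,3,8,9]=5  [2,3,4,8,9]=20  [2,3,7,8,9]=10  [3,4,7,8,9]=30  [3,6,7,8,9]=10  [4,5,6,7,8]=5  [4,6,7,8,9]=20  [5,6,7,8,9]=5
  size 6 → [0,4,5,6,7,8]=6  [0,5,6,7,8,9]=6  [1,2,3,4,8,9]=30  [1,2,3,7,8,9]=15  [2,3,4,7,8,9]=60  [2,3,6,7,8,9]=20  [3,4,6,7,8,9]=60  [3,5,6,7,8,9]=15  [4,5,6,7,8,9]=30
  size 7 → [0,3,5,6,7,8,9]=21  [0,4,5,6,7,8,9]=42  [1,2,3,4,7,8,9]=105  [1,2,3,6,7,8,9]=35  [2,3,4,6,7,8,9]=140  [2,3,5,6,7,8,9]=35  [3,4,5,6,7,8,9]=105
  size 8 → [0,2,3,5,6,7,8,9]=56  [0,3,4,5,6,7,8,9]=168  [1,2,3,4,6,7,8,9]=280  [1,2,3,5,6,7,8,9]=70  [2,3,4,5,6,7,8,9]=280
  first=0(a) contributes 630
  first=1(c) contributes 504
  first=4(f) contributes 126
|[w]| = 1260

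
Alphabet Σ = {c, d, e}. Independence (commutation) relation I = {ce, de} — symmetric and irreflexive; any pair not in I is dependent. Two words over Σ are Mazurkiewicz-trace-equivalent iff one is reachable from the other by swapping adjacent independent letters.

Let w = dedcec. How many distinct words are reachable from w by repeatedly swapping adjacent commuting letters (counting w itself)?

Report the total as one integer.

15

0(d) covers ∅
1(e) covers ∅
2(d) covers 0:d
3(c) covers 2:d
4(e) covers 1:e
5(c) covers 3:c
floor of heap: 0:d, 1:e
completions by unplaced set U, small U first (add the entries for U minus each lowest piece of U):
  |U|=1: {4}:1  {5}:1
  |U|=2: {1,4}:1  {3,5}:1  {4,5}:2
  |U|=3: {1,4,5}:3  {2,3,5}:1  {3,4,5}:3
  |U|=4: {0,2,3,5}:1  {1,3,4,5}:6  {2,3,4,5}:4
  start at 0(d): 10
  start at 1(e): 5
sum over floor = 15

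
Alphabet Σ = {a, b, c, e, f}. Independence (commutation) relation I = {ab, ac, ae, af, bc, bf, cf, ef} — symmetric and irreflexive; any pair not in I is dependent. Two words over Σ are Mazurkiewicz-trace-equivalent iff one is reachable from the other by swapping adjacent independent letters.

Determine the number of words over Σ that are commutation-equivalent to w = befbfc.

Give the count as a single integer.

drop 0:b onto floor
drop 1:e onto {0:b}
drop 2:f onto floor
drop 3:b onto {1:e}
drop 4:f onto {2:f}
drop 5:c onto {1:e}
ground layer = {0:b, 2:f}
drop-orders for the pieces not yet dropped (sum over which currently-grounded one goes next):
  1 to go: {3} 1  {4} 1  {5} 1
  2 to go: {2,4} 1  {3,4} 2  {3,5} 2  {4,5} 2
  3 to go: {1,3,5} 2  {2,3,4} 3  {2,4,5} 3  {3,4,5} 6
  4 to go: {0,1,3,5} 2  {1,3,4,5} 8  {2,3,4,5} 12
  if 0:b drops first: 20 orders
  if 2:f drops first: 10 orders
heap linearizations: 30

30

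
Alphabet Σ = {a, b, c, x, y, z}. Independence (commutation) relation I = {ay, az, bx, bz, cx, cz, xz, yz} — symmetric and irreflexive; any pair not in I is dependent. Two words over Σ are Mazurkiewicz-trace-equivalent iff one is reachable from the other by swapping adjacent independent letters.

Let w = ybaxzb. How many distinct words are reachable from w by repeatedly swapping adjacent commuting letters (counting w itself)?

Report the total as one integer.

12

drop 0:y onto floor
drop 1:b onto {0:y}
drop 2:a onto {1:b}
drop 3:x onto {2:a}
drop 4:z onto floor
drop 5:b onto {2:a}
ground layer = {0:y, 4:z}
drop-orders for the pieces not yet dropped (sum over which currently-grounded one goes next):
  1 to go: {3} 1  {4} 1  {5} 1
  2 to go: {3,4} 2  {3,5} 2  {4,5} 2
  3 to go: {2,3,5} 2  {3,4,5} 6
  4 to go: {1,2,3,5} 2  {2,3,4,5} 8
  if 0:y drops first: 10 orders
  if 4:z drops first: 2 orders
heap linearizations: 12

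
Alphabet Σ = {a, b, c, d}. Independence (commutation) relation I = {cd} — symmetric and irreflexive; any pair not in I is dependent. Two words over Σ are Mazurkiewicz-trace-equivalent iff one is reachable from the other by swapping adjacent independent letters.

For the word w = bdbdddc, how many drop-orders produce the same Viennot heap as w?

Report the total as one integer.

4

drop 0:b onto floor
drop 1:d onto {0:b}
drop 2:b onto {1:d}
drop 3:d onto {2:b}
drop 4:d onto {3:d}
drop 5:d onto {4:d}
drop 6:c onto {2:b}
ground layer = {0:b}
drop-orders for the pieces not yet dropped (sum over which currently-grounded one goes next):
  1 to go: {5} 1  {6} 1
  2 to go: {4,5} 1  {5,6} 2
  3 to go: {3,4,5} 1  {4,5,6} 3
  4 to go: {3,4,5,6} 4
  5 to go: {2,3,4,5,6} 4
  if 0:b drops first: 4 orders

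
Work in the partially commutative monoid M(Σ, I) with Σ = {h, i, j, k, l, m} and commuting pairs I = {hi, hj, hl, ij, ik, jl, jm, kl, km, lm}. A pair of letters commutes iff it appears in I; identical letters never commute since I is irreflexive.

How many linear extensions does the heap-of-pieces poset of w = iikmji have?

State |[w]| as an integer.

15

piece 0:i — minimal
piece 1:i rests on {0:i}
piece 2:k — minimal
piece 3:m rests on {1:i}
piece 4:j rests on {2:k}
piece 5:i rests on {3:m}
minimal pieces: {0:i, 2:k}
ways to finish when only these pieces remain (= sum over removing one remaining piece with nothing left below it):
  1 left: {4}→1  {5}→1
  2 left: {2,4}→1  {3,5}→1  {4,5}→2
  3 left: {1,3,5}→1  {2,4,5}→3  {3,4,5}→3
  4 left: {0,1,3,5}→1  {1,3,4,5}→4  {2,3,4,5}→6
  placing 0:i first → 10 extensions
  placing 2:k first → 5 extensions
total linear extensions = 15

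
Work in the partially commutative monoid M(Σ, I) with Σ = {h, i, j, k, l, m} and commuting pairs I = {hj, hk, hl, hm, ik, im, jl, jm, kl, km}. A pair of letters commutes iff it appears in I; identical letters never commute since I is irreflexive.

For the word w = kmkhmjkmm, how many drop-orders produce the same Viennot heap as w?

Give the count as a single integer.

piece 0:k — minimal
piece 1:m — minimal
piece 2:k rests on {0:k}
piece 3:h — minimal
piece 4:m rests on {1:m}
piece 5:j rests on {2:k}
piece 6:k rests on {5:j}
piece 7:m rests on {4:m}
piece 8:m rests on {7:m}
minimal pieces: {0:k, 1:m, 3:h}
ways to finish when only these pieces remain (= sum over removing one remaining piece with nothing left below it):
  1 left: {3}→1  {6}→1  {8}→1
  2 left: {3,6}→2  {3,8}→2  {5,6}→1  {6,8}→2  {7,8}→1
  3 left: {2,5,6}→1  {3,5,6}→3  {3,6,8}→6  {3,7,8}→3  {4,7,8}→1  {5,6,8}→3  {6,7,8}→3
  4 left: {0,2,5,6}→1  {1,4,7,8}→1  {2,3,5,6}→4  {2,5,6,8}→4  {3,4,7,8}→4  {3,5,6,8}→12  {3,6,7,8}→12  {4,6,7,8}→4  {5,6,7,8}→6
  5 left: {0,2,3,5,6}→5  {0,2,5,6,8}→5  {1,3,4,7,8}→5  {1,4,6,7,8}→5  {2,3,5,6,8}→20  {2,5,6,7,8}→10  {3,4,6,7,8}→20  {3,5,6,7,8}→30  {4,5,6,7,8}→10
  6 left: {0,2,3,5,6,8}→30  {0,2,5,6,7,8}→15  {1,3,4,6,7,8}→30  {1,4,5,6,7,8}→15  {2,3,5,6,7,8}→60  {2,4,5,6,7,8}→20  {3,4,5,6,7,8}→60
  7 left: {0,2,3,5,6,7,8}→105  {0,2,4,5,6,7,8}→35  {1,2,4,5,6,7,8}→35  {1,3,4,5,6,7,8}→105  {2,3,4,5,6,7,8}→140
  placing 0:k first → 280 extensions
  placing 1:m first → 280 extensions
  placing 3:h first → 70 extensions
total linear extensions = 630

630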